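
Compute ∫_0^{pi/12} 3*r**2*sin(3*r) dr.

-2/9 - sqrt(2)*pi**2/288 + sqrt(2)*pi/36 + sqrt(2)/9

Integrate by parts twice (u = r^2, dv = 3*sin(3*r) dr).
An antiderivative is F(r) = -r**2*cos(3*r) + 2*r*sin(3*r)/3 + 2*cos(3*r)/9.
Then F(pi/12) - F(0) = (sqrt(2)*(-pi**2 + 8*pi + 32)/288) - (2/9) = -2/9 - sqrt(2)*pi**2/288 + sqrt(2)*pi/36 + sqrt(2)/9.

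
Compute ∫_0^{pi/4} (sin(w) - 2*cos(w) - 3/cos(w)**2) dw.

-3*sqrt(2)/2 - 2

An antiderivative is F(w) = -2*sin(w) - cos(w) - 3*tan(w).
Then F(pi/4) - F(0) = (-3 - 3*sqrt(2)/2) - (-1) = -3*sqrt(2)/2 - 2.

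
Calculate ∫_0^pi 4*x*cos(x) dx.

Integrate by parts once (u = x, dv = 4*cos(x) dx).
An antiderivative is F(x) = 4*x*sin(x) + 4*cos(x).
Then F(pi) - F(0) = (-4) - (4) = -8.

-8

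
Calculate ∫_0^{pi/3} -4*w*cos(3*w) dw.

8/9

Integrate by parts once (u = w, dv = -4*cos(3*w) dw).
An antiderivative is F(w) = -4*w*sin(3*w)/3 - 4*cos(3*w)/9.
Then F(pi/3) - F(0) = (4/9) - (-4/9) = 8/9.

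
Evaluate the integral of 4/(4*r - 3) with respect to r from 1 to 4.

An antiderivative is F(r) = log(4*r - 3).
Then F(4) - F(1) = (log(13)) - (0) = log(13).

log(13)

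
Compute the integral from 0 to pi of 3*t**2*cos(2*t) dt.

Integrate by parts twice (u = t^2, dv = 3*cos(2*t) dt).
An antiderivative is F(t) = 3*t**2*sin(2*t)/2 + 3*t*cos(2*t)/2 - 3*sin(2*t)/4.
Then F(pi) - F(0) = (3*pi/2) - (0) = 3*pi/2.

3*pi/2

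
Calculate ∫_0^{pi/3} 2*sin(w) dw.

An antiderivative is F(w) = -2*cos(w).
Then F(pi/3) - F(0) = (-1) - (-2) = 1.

1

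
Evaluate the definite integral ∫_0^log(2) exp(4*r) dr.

15/4

Let u = exp(r), so du = exp(r) dr. When r = 0, u = 1; when r = log(2), u = 2.
The integral becomes ∫ u**3 du from 1 to 2, with antiderivative u**4/4.
Back in r: F(r) = exp(4*r)/4.
Then F(log(2)) - F(0) = (4) - (1/4) = 15/4.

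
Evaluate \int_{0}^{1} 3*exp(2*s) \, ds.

-3/2 + 3*exp(2)/2

An antiderivative is F(s) = 3*exp(2*s)/2.
Then F(1) - F(0) = (3*exp(2)/2) - (3/2) = -3/2 + 3*exp(2)/2.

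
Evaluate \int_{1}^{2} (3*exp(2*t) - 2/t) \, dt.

-3*exp(2)/2 - log(4) + 3*exp(4)/2

An antiderivative is F(t) = 3*exp(2*t)/2 - 2*log(t).
Then F(2) - F(1) = (-log(4) + 3*exp(4)/2) - (3*exp(2)/2) = -3*exp(2)/2 - log(4) + 3*exp(4)/2.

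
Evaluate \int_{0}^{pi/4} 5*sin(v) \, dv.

5 - 5*sqrt(2)/2

An antiderivative is F(v) = -5*cos(v).
Then F(pi/4) - F(0) = (-5*sqrt(2)/2) - (-5) = 5 - 5*sqrt(2)/2.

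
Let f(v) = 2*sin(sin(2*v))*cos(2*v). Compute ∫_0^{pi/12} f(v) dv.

Let u = sin(2*v), so du = 2*cos(2*v) dv. When v = 0, u = 0; when v = pi/12, u = 1/2.
The integral becomes ∫ sin(u) du from 0 to 1/2, with antiderivative -cos(u).
Back in v: F(v) = -cos(sin(2*v)).
Then F(pi/12) - F(0) = (-cos(1/2)) - (-1) = 1 - cos(1/2).

1 - cos(1/2)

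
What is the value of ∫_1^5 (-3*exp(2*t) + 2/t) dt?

-3*exp(10)/2 + log(25) + 3*exp(2)/2

An antiderivative is F(t) = -3*exp(2*t)/2 + 2*log(t).
Then F(5) - F(1) = (-3*exp(10)/2 + log(25)) - (-3*exp(2)/2) = -3*exp(10)/2 + log(25) + 3*exp(2)/2.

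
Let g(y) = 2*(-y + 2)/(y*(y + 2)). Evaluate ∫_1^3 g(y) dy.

Factor the denominator: y**2 + 2*y = (y + 2)y.
Partial fractions: 2*(-y + 2)/(y*(y + 2)) = -4/(y + 2) + 2/y.
An antiderivative is F(y) = 2*log(y) - 4*log(y + 2).
Then F(3) - F(1) = (-4*log(5) + 2*log(3)) - (-log(81)) = -4*log(5) + 6*log(3).

-4*log(5) + 6*log(3)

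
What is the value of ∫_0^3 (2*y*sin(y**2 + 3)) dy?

Let u = y**2 + 3, so du = 2*y dy. When y = 0, u = 3; when y = 3, u = 12.
The integral becomes ∫ sin(u) du from 3 to 12, with antiderivative -cos(u).
Back in y: F(y) = -cos(y**2 + 3).
Then F(3) - F(0) = (-cos(12)) - (-cos(3)) = cos(3) - cos(12).

cos(3) - cos(12)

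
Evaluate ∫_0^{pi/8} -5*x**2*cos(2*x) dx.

Integrate by parts twice (u = x^2, dv = -5*cos(2*x) dx).
An antiderivative is F(x) = -5*x**2*sin(2*x)/2 - 5*x*cos(2*x)/2 + 5*sin(2*x)/4.
Then F(pi/8) - F(0) = (5*sqrt(2)*(-8*pi - pi**2 + 32)/256) - (0) = 5*sqrt(2)*(-8*pi - pi**2 + 32)/256.

5*sqrt(2)*(-8*pi - pi**2 + 32)/256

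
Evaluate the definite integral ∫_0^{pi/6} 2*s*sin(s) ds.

Integrate by parts once (u = s, dv = 2*sin(s) ds).
An antiderivative is F(s) = -2*s*cos(s) + 2*sin(s).
Then F(pi/6) - F(0) = (-sqrt(3)*pi/6 + 1) - (0) = -sqrt(3)*pi/6 + 1.

-sqrt(3)*pi/6 + 1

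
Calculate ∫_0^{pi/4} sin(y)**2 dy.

Use the identity sin^2(y) = (1 - cos(2*y))/2.
An antiderivative is F(y) = y/2 - sin(2*y)/4.
Then F(pi/4) - F(0) = (-1/4 + pi/8) - (0) = -1/4 + pi/8.

-1/4 + pi/8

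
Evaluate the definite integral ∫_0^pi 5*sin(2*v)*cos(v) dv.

20/3

Use the identity sin(2*v)cos(v) = [sin(3*v) + sin(v)]/2.
An antiderivative is F(v) = -5*cos(v)/2 - 5*cos(3*v)/6.
Then F(pi) - F(0) = (10/3) - (-10/3) = 20/3.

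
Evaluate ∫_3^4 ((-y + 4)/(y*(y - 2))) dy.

Factor the denominator: y**2 - 2*y = y(y - 2).
Partial fractions: (-y + 4)/(y*(y - 2)) = -2/y + 1/(y - 2).
An antiderivative is F(y) = -2*log(y) + log(y - 2).
Then F(4) - F(3) = (-log(8)) - (-log(9)) = log(9/8).

log(9/8)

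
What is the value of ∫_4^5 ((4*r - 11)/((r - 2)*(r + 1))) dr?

Factor the denominator: r**2 - r - 2 = (r + 1)(r - 2).
Partial fractions: (4*r - 11)/((r - 2)*(r + 1)) = 5/(r + 1) - 1/(r - 2).
An antiderivative is F(r) = -log(r - 2) + 5*log(r + 1).
Then F(5) - F(4) = (5*log(2) + 4*log(3)) - (-log(2) + 5*log(5)) = -5*log(5) + 6*log(2) + 4*log(3).

-5*log(5) + 6*log(2) + 4*log(3)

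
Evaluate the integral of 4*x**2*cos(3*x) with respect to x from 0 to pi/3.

Integrate by parts twice (u = x^2, dv = 4*cos(3*x) dx).
An antiderivative is F(x) = 4*x**2*sin(3*x)/3 + 8*x*cos(3*x)/9 - 8*sin(3*x)/27.
Then F(pi/3) - F(0) = (-8*pi/27) - (0) = -8*pi/27.

-8*pi/27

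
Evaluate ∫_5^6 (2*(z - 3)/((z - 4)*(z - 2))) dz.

Factor the denominator: z**2 - 6*z + 8 = (z - 2)(z - 4).
Partial fractions: 2*(z - 3)/((z - 4)*(z - 2)) = 1/(z - 2) + 1/(z - 4).
An antiderivative is F(z) = log(z - 4) + log(z - 2).
Then F(6) - F(5) = (log(8)) - (log(3)) = log(8/3).

log(8/3)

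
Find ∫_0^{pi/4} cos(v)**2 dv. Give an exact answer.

1/4 + pi/8

Use the identity cos^2(v) = (1 + cos(2*v))/2.
An antiderivative is F(v) = v/2 + sin(2*v)/4.
Then F(pi/4) - F(0) = (1/4 + pi/8) - (0) = 1/4 + pi/8.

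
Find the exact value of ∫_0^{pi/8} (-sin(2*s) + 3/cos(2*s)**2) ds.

An antiderivative is F(s) = cos(2*s)/2 + 3*tan(2*s)/2.
Then F(pi/8) - F(0) = (sqrt(2)/4 + 3/2) - (1/2) = sqrt(2)/4 + 1.

sqrt(2)/4 + 1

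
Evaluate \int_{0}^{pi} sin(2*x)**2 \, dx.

pi/2

Use the identity sin^2(2*x) = (1 - cos(4*x))/2.
An antiderivative is F(x) = x/2 - sin(4*x)/8.
Then F(pi) - F(0) = (pi/2) - (0) = pi/2.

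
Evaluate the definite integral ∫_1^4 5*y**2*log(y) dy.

-35 + 640*log(2)/3

Integrate by parts once (u = ln y, dv = 5*y**2 dy).
An antiderivative is F(y) = 5*y**3*(3*log(y) - 1)/9.
Then F(4) - F(1) = (-320/9 + 640*log(2)/3) - (-5/9) = -35 + 640*log(2)/3.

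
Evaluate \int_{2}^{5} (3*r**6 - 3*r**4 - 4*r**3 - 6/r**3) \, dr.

21673299/700

By the power rule, an antiderivative is F(r) = 3*r**7/7 - 3*r**5/5 - r**4 + 3/r**2.
Then F(5) - F(2) = (5421896/175) - (2857/140) = 21673299/700.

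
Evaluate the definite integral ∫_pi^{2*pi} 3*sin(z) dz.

An antiderivative is F(z) = -3*cos(z).
Then F(2*pi) - F(pi) = (-3) - (3) = -6.

-6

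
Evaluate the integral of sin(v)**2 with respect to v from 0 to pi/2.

pi/4

Use the identity sin^2(v) = (1 - cos(2*v))/2.
An antiderivative is F(v) = v/2 - sin(2*v)/4.
Then F(pi/2) - F(0) = (pi/4) - (0) = pi/4.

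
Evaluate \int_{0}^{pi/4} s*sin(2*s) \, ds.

Integrate by parts once (u = s, dv = sin(2*s) ds).
An antiderivative is F(s) = -s*cos(2*s)/2 + sin(2*s)/4.
Then F(pi/4) - F(0) = (1/4) - (0) = 1/4.

1/4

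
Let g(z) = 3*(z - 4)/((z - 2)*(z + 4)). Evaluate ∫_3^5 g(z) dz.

-4*log(7) + 7*log(3)

Factor the denominator: z**2 + 2*z - 8 = (z + 4)(z - 2).
Partial fractions: 3*(z - 4)/((z - 2)*(z + 4)) = 4/(z + 4) - 1/(z - 2).
An antiderivative is F(z) = -log(z - 2) + 4*log(z + 4).
Then F(5) - F(3) = (7*log(3)) - (4*log(7)) = -4*log(7) + 7*log(3).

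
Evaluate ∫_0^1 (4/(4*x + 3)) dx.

log(7/3)

Let u = 4*x + 3, so du = 4 dx. When x = 0, u = 3; when x = 1, u = 7.
The integral becomes ∫ 1/u du from 3 to 7, with antiderivative log(u).
Back in x: F(x) = log(4*x + 3).
Then F(1) - F(0) = (log(7)) - (log(3)) = log(7/3).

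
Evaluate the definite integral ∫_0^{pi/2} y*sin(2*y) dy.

pi/4

Integrate by parts once (u = y, dv = sin(2*y) dy).
An antiderivative is F(y) = -y*cos(2*y)/2 + sin(2*y)/4.
Then F(pi/2) - F(0) = (pi/4) - (0) = pi/4.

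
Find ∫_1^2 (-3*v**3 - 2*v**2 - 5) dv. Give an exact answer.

By the power rule, an antiderivative is F(v) = -3*v**4/4 - 2*v**3/3 - 5*v.
Then F(2) - F(1) = (-82/3) - (-77/12) = -251/12.

-251/12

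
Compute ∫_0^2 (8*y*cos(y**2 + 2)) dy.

-4*sin(2) + 4*sin(6)

Let u = y**2 + 2, so du = 2*y dy. When y = 0, u = 2; when y = 2, u = 6.
The integral becomes 4·∫ cos(u) du from 2 to 6, with antiderivative 4*sin(u).
Back in y: F(y) = 4*sin(y**2 + 2).
Then F(2) - F(0) = (4*sin(6)) - (4*sin(2)) = -4*sin(2) + 4*sin(6).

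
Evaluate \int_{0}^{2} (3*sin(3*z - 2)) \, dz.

cos(2) - cos(4)

Let u = 3*z - 2, so du = 3 dz. When z = 0, u = -2; when z = 2, u = 4.
The integral becomes ∫ sin(u) du from -2 to 4, with antiderivative -cos(u).
Back in z: F(z) = -cos(3*z - 2).
Then F(2) - F(0) = (-cos(4)) - (-cos(2)) = cos(2) - cos(4).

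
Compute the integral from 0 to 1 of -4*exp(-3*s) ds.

An antiderivative is F(s) = 4*exp(-3*s)/3.
Then F(1) - F(0) = (4*exp(-3)/3) - (4/3) = -4/3 + 4*exp(-3)/3.

-4/3 + 4*exp(-3)/3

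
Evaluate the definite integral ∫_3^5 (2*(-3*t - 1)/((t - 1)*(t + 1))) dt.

-log(36)

Factor the denominator: t**2 - 1 = (t + 1)(t - 1).
Partial fractions: 2*(-3*t - 1)/((t - 1)*(t + 1)) = -2/(t + 1) - 4/(t - 1).
An antiderivative is F(t) = -4*log(t - 1) - 2*log(t + 1).
Then F(5) - F(3) = (-10*log(2) - 2*log(3)) - (-8*log(2)) = -log(36).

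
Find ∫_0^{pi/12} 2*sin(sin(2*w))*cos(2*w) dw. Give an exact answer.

Let u = sin(2*w), so du = 2*cos(2*w) dw. When w = 0, u = 0; when w = pi/12, u = 1/2.
The integral becomes ∫ sin(u) du from 0 to 1/2, with antiderivative -cos(u).
Back in w: F(w) = -cos(sin(2*w)).
Then F(pi/12) - F(0) = (-cos(1/2)) - (-1) = 1 - cos(1/2).

1 - cos(1/2)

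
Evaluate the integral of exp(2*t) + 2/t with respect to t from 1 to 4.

-exp(2)/2 + log(16) + exp(8)/2

An antiderivative is F(t) = exp(2*t)/2 + 2*log(t).
Then F(4) - F(1) = (log(16) + exp(8)/2) - (exp(2)/2) = -exp(2)/2 + log(16) + exp(8)/2.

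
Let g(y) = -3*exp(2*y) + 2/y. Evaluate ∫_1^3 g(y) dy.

-3*exp(6)/2 + log(9) + 3*exp(2)/2

An antiderivative is F(y) = -3*exp(2*y)/2 + 2*log(y).
Then F(3) - F(1) = (-3*exp(6)/2 + log(9)) - (-3*exp(2)/2) = -3*exp(6)/2 + log(9) + 3*exp(2)/2.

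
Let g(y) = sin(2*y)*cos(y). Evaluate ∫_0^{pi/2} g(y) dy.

Use the identity sin(2*y)cos(y) = [sin(3*y) + sin(y)]/2.
An antiderivative is F(y) = -cos(y)/2 - cos(3*y)/6.
Then F(pi/2) - F(0) = (0) - (-2/3) = 2/3.

2/3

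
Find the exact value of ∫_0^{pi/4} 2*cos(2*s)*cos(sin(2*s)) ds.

Let u = sin(2*s), so du = 2*cos(2*s) ds. When s = 0, u = 0; when s = pi/4, u = 1.
The integral becomes ∫ cos(u) du from 0 to 1, with antiderivative sin(u).
Back in s: F(s) = sin(sin(2*s)).
Then F(pi/4) - F(0) = (sin(1)) - (0) = sin(1).

sin(1)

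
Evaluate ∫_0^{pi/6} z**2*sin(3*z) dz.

Integrate by parts twice (u = z^2, dv = sin(3*z) dz).
An antiderivative is F(z) = -z**2*cos(3*z)/3 + 2*z*sin(3*z)/9 + 2*cos(3*z)/27.
Then F(pi/6) - F(0) = (pi/27) - (2/27) = -2/27 + pi/27.

-2/27 + pi/27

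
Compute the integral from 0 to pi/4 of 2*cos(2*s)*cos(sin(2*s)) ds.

Let u = sin(2*s), so du = 2*cos(2*s) ds. When s = 0, u = 0; when s = pi/4, u = 1.
The integral becomes ∫ cos(u) du from 0 to 1, with antiderivative sin(u).
Back in s: F(s) = sin(sin(2*s)).
Then F(pi/4) - F(0) = (sin(1)) - (0) = sin(1).

sin(1)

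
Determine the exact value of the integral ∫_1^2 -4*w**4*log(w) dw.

124/25 - 128*log(2)/5

Integrate by parts once (u = ln w, dv = -4*w**4 dw).
An antiderivative is F(w) = -4*w**5*(5*log(w) - 1)/25.
Then F(2) - F(1) = (128/25 - 128*log(2)/5) - (4/25) = 124/25 - 128*log(2)/5.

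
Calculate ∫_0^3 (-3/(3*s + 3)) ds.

-log(4)

An antiderivative is F(s) = -log(3*s + 3).
Then F(3) - F(0) = (-log(12)) - (-log(3)) = -log(4).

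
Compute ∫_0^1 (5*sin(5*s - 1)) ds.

Let u = 5*s - 1, so du = 5 ds. When s = 0, u = -1; when s = 1, u = 4.
The integral becomes ∫ sin(u) du from -1 to 4, with antiderivative -cos(u).
Back in s: F(s) = -cos(5*s - 1).
Then F(1) - F(0) = (-cos(4)) - (-cos(1)) = cos(1) - cos(4).

cos(1) - cos(4)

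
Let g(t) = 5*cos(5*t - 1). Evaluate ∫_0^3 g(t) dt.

sin(1) + sin(14)

Let u = 5*t - 1, so du = 5 dt. When t = 0, u = -1; when t = 3, u = 14.
The integral becomes ∫ cos(u) du from -1 to 14, with antiderivative sin(u).
Back in t: F(t) = sin(5*t - 1).
Then F(3) - F(0) = (sin(14)) - (-sin(1)) = sin(1) + sin(14).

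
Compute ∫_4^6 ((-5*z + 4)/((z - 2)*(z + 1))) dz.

Factor the denominator: z**2 - z - 2 = (z + 1)(z - 2).
Partial fractions: (-5*z + 4)/((z - 2)*(z + 1)) = -3/(z + 1) - 2/(z - 2).
An antiderivative is F(z) = -2*log(z - 2) - 3*log(z + 1).
Then F(6) - F(4) = (-3*log(7) - 4*log(2)) - (-3*log(5) - 2*log(2)) = -3*log(7) - 2*log(2) + 3*log(5).

-3*log(7) - 2*log(2) + 3*log(5)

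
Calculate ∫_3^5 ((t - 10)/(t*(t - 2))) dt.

Factor the denominator: t**2 - 2*t = t(t - 2).
Partial fractions: (t - 10)/(t*(t - 2)) = 5/t - 4/(t - 2).
An antiderivative is F(t) = 5*log(t) - 4*log(t - 2).
Then F(5) - F(3) = (-4*log(3) + 5*log(5)) - (5*log(3)) = -9*log(3) + 5*log(5).

-9*log(3) + 5*log(5)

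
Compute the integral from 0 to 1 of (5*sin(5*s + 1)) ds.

-cos(6) + cos(1)

Let u = 5*s + 1, so du = 5 ds. When s = 0, u = 1; when s = 1, u = 6.
The integral becomes ∫ sin(u) du from 1 to 6, with antiderivative -cos(u).
Back in s: F(s) = -cos(5*s + 1).
Then F(1) - F(0) = (-cos(6)) - (-cos(1)) = -cos(6) + cos(1).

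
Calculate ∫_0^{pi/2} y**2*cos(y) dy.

Integrate by parts twice (u = y^2, dv = cos(y) dy).
An antiderivative is F(y) = y**2*sin(y) + 2*y*cos(y) - 2*sin(y).
Then F(pi/2) - F(0) = (-2 + pi**2/4) - (0) = -2 + pi**2/4.

-2 + pi**2/4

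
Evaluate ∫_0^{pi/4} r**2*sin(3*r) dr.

-2/27 - sqrt(2)/27 + sqrt(2)*pi/36 + sqrt(2)*pi**2/96

Integrate by parts twice (u = r^2, dv = sin(3*r) dr).
An antiderivative is F(r) = -r**2*cos(3*r)/3 + 2*r*sin(3*r)/9 + 2*cos(3*r)/27.
Then F(pi/4) - F(0) = (sqrt(2)*(-32 + 24*pi + 9*pi**2)/864) - (2/27) = -2/27 - sqrt(2)/27 + sqrt(2)*pi/36 + sqrt(2)*pi**2/96.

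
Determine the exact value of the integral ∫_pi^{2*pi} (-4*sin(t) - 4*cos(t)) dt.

8

An antiderivative is F(t) = -4*sin(t) + 4*cos(t).
Then F(2*pi) - F(pi) = (4) - (-4) = 8.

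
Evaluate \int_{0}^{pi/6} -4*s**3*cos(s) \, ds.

-24 - sqrt(3)*pi**2/6 - pi**3/108 + 2*pi + 12*sqrt(3)

Integrate by parts 3 times (u = s^3, dv = -4*cos(s) ds).
An antiderivative is F(s) = -4*s**3*sin(s) - 12*s**2*cos(s) + 24*s*sin(s) + 24*cos(s).
Then F(pi/6) - F(0) = (-sqrt(3)*pi**2/6 - pi**3/108 + 2*pi + 12*sqrt(3)) - (24) = -24 - sqrt(3)*pi**2/6 - pi**3/108 + 2*pi + 12*sqrt(3).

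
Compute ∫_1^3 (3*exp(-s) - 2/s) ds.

An antiderivative is F(s) = -2*log(s) - 3*exp(-s).
Then F(3) - F(1) = (-2*log(3) - 3*exp(-3)) - (-3*exp(-1)) = -2*log(3) - 3*exp(-3) + 3*exp(-1).

-2*log(3) - 3*exp(-3) + 3*exp(-1)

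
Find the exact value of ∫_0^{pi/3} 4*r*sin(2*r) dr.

sqrt(3)/2 + pi/3

Integrate by parts once (u = r, dv = 4*sin(2*r) dr).
An antiderivative is F(r) = -2*r*cos(2*r) + sin(2*r).
Then F(pi/3) - F(0) = (sqrt(3)/2 + pi/3) - (0) = sqrt(3)/2 + pi/3.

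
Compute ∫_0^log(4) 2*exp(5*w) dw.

2046/5

Let u = exp(w), so du = exp(w) dw. When w = 0, u = 1; when w = log(4), u = 4.
The integral becomes 2·∫ u**4 du from 1 to 4, with antiderivative 2*u**5/5.
Back in w: F(w) = 2*exp(5*w)/5.
Then F(log(4)) - F(0) = (2048/5) - (2/5) = 2046/5.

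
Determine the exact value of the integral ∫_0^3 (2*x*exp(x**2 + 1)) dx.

Let u = x**2 + 1, so du = 2*x dx. When x = 0, u = 1; when x = 3, u = 10.
The integral becomes ∫ exp(u) du from 1 to 10, with antiderivative exp(u).
Back in x: F(x) = exp(x**2 + 1).
Then F(3) - F(0) = (exp(10)) - (exp(1)) = -exp(1) + exp(10).

-exp(1) + exp(10)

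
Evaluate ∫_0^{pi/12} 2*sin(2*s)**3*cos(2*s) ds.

Let u = sin(2*s), so du = 2*cos(2*s) ds. When s = 0, u = 0; when s = pi/12, u = 1/2.
The integral becomes ∫ u**3 du from 0 to 1/2, with antiderivative u**4/4.
Back in s: F(s) = sin(2*s)**4/4.
Then F(pi/12) - F(0) = (1/64) - (0) = 1/64.

1/64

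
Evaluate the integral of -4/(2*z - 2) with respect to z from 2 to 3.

An antiderivative is F(z) = -2*log(2*z - 2).
Then F(3) - F(2) = (-log(16)) - (-log(4)) = -log(4).

-log(4)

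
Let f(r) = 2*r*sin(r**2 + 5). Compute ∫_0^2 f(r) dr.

Let u = r**2 + 5, so du = 2*r dr. When r = 0, u = 5; when r = 2, u = 9.
The integral becomes ∫ sin(u) du from 5 to 9, with antiderivative -cos(u).
Back in r: F(r) = -cos(r**2 + 5).
Then F(2) - F(0) = (-cos(9)) - (-cos(5)) = cos(5) - cos(9).

cos(5) - cos(9)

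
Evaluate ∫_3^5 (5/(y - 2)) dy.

An antiderivative is F(y) = 5*log(y - 2).
Then F(5) - F(3) = (5*log(3)) - (0) = 5*log(3).

5*log(3)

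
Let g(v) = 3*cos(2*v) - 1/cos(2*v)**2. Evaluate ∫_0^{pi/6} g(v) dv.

An antiderivative is F(v) = 3*sin(2*v)/2 - tan(2*v)/2.
Then F(pi/6) - F(0) = (sqrt(3)/4) - (0) = sqrt(3)/4.

sqrt(3)/4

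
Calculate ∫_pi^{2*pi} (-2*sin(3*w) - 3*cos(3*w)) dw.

4/3

An antiderivative is F(w) = -sin(3*w) + 2*cos(3*w)/3.
Then F(2*pi) - F(pi) = (2/3) - (-2/3) = 4/3.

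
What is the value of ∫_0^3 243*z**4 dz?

Let u = 3*z, so du = 3 dz. When z = 0, u = 0; when z = 3, u = 9.
The integral becomes ∫ u**4 du from 0 to 9, with antiderivative u**5/5.
Back in z: F(z) = 243*z**5/5.
Then F(3) - F(0) = (59049/5) - (0) = 59049/5.

59049/5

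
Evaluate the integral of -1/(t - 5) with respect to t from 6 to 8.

An antiderivative is F(t) = -log(t - 5).
Then F(8) - F(6) = (-log(3)) - (0) = -log(3).

-log(3)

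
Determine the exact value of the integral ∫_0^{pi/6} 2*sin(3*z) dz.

2/3

An antiderivative is F(z) = -2*cos(3*z)/3.
Then F(pi/6) - F(0) = (0) - (-2/3) = 2/3.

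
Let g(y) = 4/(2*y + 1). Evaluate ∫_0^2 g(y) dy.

log(25)

Let u = 2*y + 1, so du = 2 dy. When y = 0, u = 1; when y = 2, u = 5.
The integral becomes 2·∫ 1/u du from 1 to 5, with antiderivative 2*log(u).
Back in y: F(y) = 2*log(2*y + 1).
Then F(2) - F(0) = (log(25)) - (0) = log(25).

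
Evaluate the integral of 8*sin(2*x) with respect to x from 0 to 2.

4 - 4*cos(4)

Let u = 2*x, so du = 2 dx. When x = 0, u = 0; when x = 2, u = 4.
The integral becomes 4·∫ sin(u) du from 0 to 4, with antiderivative -4*cos(u).
Back in x: F(x) = -4*cos(2*x).
Then F(2) - F(0) = (-4*cos(4)) - (-4) = 4 - 4*cos(4).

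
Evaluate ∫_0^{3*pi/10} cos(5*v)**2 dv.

Use the identity cos^2(5*v) = (1 + cos(10*v))/2.
An antiderivative is F(v) = v/2 + sin(10*v)/20.
Then F(3*pi/10) - F(0) = (3*pi/20) - (0) = 3*pi/20.

3*pi/20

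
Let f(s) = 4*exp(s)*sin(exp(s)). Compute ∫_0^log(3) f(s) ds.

Let u = exp(s), so du = exp(s) ds. When s = 0, u = 1; when s = log(3), u = 3.
The integral becomes 4·∫ sin(u) du from 1 to 3, with antiderivative -4*cos(u).
Back in s: F(s) = -4*cos(exp(s)).
Then F(log(3)) - F(0) = (-4*cos(3)) - (-4*cos(1)) = 4*cos(1) - 4*cos(3).

4*cos(1) - 4*cos(3)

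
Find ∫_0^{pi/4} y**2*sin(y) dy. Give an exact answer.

-2 - sqrt(2)*pi**2/32 + sqrt(2)*pi/4 + sqrt(2)

Integrate by parts twice (u = y^2, dv = sin(y) dy).
An antiderivative is F(y) = -y**2*cos(y) + 2*y*sin(y) + 2*cos(y).
Then F(pi/4) - F(0) = (sqrt(2)*(-pi**2 + 8*pi + 32)/32) - (2) = -2 - sqrt(2)*pi**2/32 + sqrt(2)*pi/4 + sqrt(2).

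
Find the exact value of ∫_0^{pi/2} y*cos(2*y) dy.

-1/2

Integrate by parts once (u = y, dv = cos(2*y) dy).
An antiderivative is F(y) = y*sin(2*y)/2 + cos(2*y)/4.
Then F(pi/2) - F(0) = (-1/4) - (1/4) = -1/2.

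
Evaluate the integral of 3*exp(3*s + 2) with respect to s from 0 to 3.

-exp(2) + exp(11)

Let u = 3*s + 2, so du = 3 ds. When s = 0, u = 2; when s = 3, u = 11.
The integral becomes ∫ exp(u) du from 2 to 11, with antiderivative exp(u).
Back in s: F(s) = exp(3*s + 2).
Then F(3) - F(0) = (exp(11)) - (exp(2)) = -exp(2) + exp(11).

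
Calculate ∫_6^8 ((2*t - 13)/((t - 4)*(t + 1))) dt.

-3*log(7) - log(2) + 6*log(3)

Factor the denominator: t**2 - 3*t - 4 = (t + 1)(t - 4).
Partial fractions: (2*t - 13)/((t - 4)*(t + 1)) = 3/(t + 1) - 1/(t - 4).
An antiderivative is F(t) = -log(t - 4) + 3*log(t + 1).
Then F(8) - F(6) = (-2*log(2) + 6*log(3)) - (-log(2) + 3*log(7)) = -3*log(7) - log(2) + 6*log(3).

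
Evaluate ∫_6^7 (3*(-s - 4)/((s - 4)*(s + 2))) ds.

Factor the denominator: s**2 - 2*s - 8 = (s + 2)(s - 4).
Partial fractions: 3*(-s - 4)/((s - 4)*(s + 2)) = 1/(s + 2) - 4/(s - 4).
An antiderivative is F(s) = -4*log(s - 4) + log(s + 2).
Then F(7) - F(6) = (-log(9)) - (-log(2)) = log(2/9).

log(2/9)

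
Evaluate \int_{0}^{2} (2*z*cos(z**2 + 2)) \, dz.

-sin(2) + sin(6)

Let u = z**2 + 2, so du = 2*z dz. When z = 0, u = 2; when z = 2, u = 6.
The integral becomes ∫ cos(u) du from 2 to 6, with antiderivative sin(u).
Back in z: F(z) = sin(z**2 + 2).
Then F(2) - F(0) = (sin(6)) - (sin(2)) = -sin(2) + sin(6).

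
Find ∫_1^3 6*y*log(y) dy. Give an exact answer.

-12 + 27*log(3)

Integrate by parts once (u = ln y, dv = 6*y dy).
An antiderivative is F(y) = 3*y**2*(2*log(y) - 1)/2.
Then F(3) - F(1) = (-27/2 + 27*log(3)) - (-3/2) = -12 + 27*log(3).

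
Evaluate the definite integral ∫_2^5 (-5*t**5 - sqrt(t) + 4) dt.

-25911/2 - 10*sqrt(5)/3 + 4*sqrt(2)/3

By the power rule, an antiderivative is F(t) = -5*t**6/6 - 2*t**(3/2)/3 + 4*t.
Then F(5) - F(2) = (-78005/6 - 10*sqrt(5)/3) - (-136/3 - 4*sqrt(2)/3) = -25911/2 - 10*sqrt(5)/3 + 4*sqrt(2)/3.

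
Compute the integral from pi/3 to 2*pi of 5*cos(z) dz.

-5*sqrt(3)/2

An antiderivative is F(z) = 5*sin(z).
Then F(2*pi) - F(pi/3) = (0) - (5*sqrt(3)/2) = -5*sqrt(3)/2.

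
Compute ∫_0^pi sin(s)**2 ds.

pi/2

Use the identity sin^2(s) = (1 - cos(2*s))/2.
An antiderivative is F(s) = s/2 - sin(2*s)/4.
Then F(pi) - F(0) = (pi/2) - (0) = pi/2.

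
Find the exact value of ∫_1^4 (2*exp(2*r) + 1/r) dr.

An antiderivative is F(r) = exp(2*r) + log(r).
Then F(4) - F(1) = (log(4) + exp(8)) - (exp(2)) = -exp(2) + log(4) + exp(8).

-exp(2) + log(4) + exp(8)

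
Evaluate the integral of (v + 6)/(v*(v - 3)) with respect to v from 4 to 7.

Factor the denominator: v**2 - 3*v = v(v - 3).
Partial fractions: (v + 6)/(v*(v - 3)) = -2/v + 3/(v - 3).
An antiderivative is F(v) = -2*log(v) + 3*log(v - 3).
Then F(7) - F(4) = (log(64/49)) - (-log(16)) = -2*log(7) + 10*log(2).

-2*log(7) + 10*log(2)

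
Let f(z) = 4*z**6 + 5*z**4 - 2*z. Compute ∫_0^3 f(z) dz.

10386/7

By the power rule, an antiderivative is F(z) = 4*z**7/7 + z**5 - z**2.
Then F(3) - F(0) = (10386/7) - (0) = 10386/7.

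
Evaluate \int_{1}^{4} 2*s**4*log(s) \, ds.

Integrate by parts once (u = ln s, dv = 2*s**4 ds).
An antiderivative is F(s) = 2*s**5*(5*log(s) - 1)/25.
Then F(4) - F(1) = (-2048/25 + 4096*log(2)/5) - (-2/25) = -2046/25 + 4096*log(2)/5.

-2046/25 + 4096*log(2)/5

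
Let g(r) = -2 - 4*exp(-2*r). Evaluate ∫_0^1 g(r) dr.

-4 + 2*exp(-2)

An antiderivative is F(r) = -2*r + 2*exp(-2*r).
Then F(1) - F(0) = (-2 + 2*exp(-2)) - (2) = -4 + 2*exp(-2).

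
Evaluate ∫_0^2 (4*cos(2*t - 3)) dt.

Let u = 2*t - 3, so du = 2 dt. When t = 0, u = -3; when t = 2, u = 1.
The integral becomes 2·∫ cos(u) du from -3 to 1, with antiderivative 2*sin(u).
Back in t: F(t) = 2*sin(2*t - 3).
Then F(2) - F(0) = (2*sin(1)) - (-2*sin(3)) = 2*sin(3) + 2*sin(1).

2*sin(3) + 2*sin(1)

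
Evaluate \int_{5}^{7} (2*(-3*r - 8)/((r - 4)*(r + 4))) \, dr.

Factor the denominator: r**2 - 16 = (r + 4)(r - 4).
Partial fractions: 2*(-3*r - 8)/((r - 4)*(r + 4)) = -1/(r + 4) - 5/(r - 4).
An antiderivative is F(r) = -5*log(r - 4) - log(r + 4).
Then F(7) - F(5) = (-5*log(3) - log(11)) - (-log(9)) = -3*log(3) - log(11).

-3*log(3) - log(11)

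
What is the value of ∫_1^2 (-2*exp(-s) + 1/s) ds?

An antiderivative is F(s) = log(s) + 2*exp(-s).
Then F(2) - F(1) = (2*exp(-2) + log(2)) - (2*exp(-1)) = -2*exp(-1) + 2*exp(-2) + log(2).

-2*exp(-1) + 2*exp(-2) + log(2)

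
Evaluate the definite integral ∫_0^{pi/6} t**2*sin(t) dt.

-2 - sqrt(3)*pi**2/72 + pi/6 + sqrt(3)

Integrate by parts twice (u = t^2, dv = sin(t) dt).
An antiderivative is F(t) = -t**2*cos(t) + 2*t*sin(t) + 2*cos(t).
Then F(pi/6) - F(0) = (-sqrt(3)*pi**2/72 + pi/6 + sqrt(3)) - (2) = -2 - sqrt(3)*pi**2/72 + pi/6 + sqrt(3).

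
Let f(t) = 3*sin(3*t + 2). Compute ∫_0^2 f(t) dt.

cos(2) - cos(8)

Let u = 3*t + 2, so du = 3 dt. When t = 0, u = 2; when t = 2, u = 8.
The integral becomes ∫ sin(u) du from 2 to 8, with antiderivative -cos(u).
Back in t: F(t) = -cos(3*t + 2).
Then F(2) - F(0) = (-cos(8)) - (-cos(2)) = cos(2) - cos(8).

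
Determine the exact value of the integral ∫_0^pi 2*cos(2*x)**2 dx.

pi

Use the identity cos^2(2*x) = (1 + cos(4*x))/2.
An antiderivative is F(x) = x + sin(4*x)/4.
Then F(pi) - F(0) = (pi) - (0) = pi.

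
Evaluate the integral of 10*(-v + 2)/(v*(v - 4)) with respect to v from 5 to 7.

Factor the denominator: v**2 - 4*v = v(v - 4).
Partial fractions: 10*(-v + 2)/(v*(v - 4)) = -5/v - 5/(v - 4).
An antiderivative is F(v) = -5*log(v) - 5*log(v - 4).
Then F(7) - F(5) = (-5*log(7) - 5*log(3)) - (-5*log(5)) = -5*log(7) - 5*log(3) + 5*log(5).

-5*log(7) - 5*log(3) + 5*log(5)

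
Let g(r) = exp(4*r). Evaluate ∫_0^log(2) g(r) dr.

15/4

Let u = exp(r), so du = exp(r) dr. When r = 0, u = 1; when r = log(2), u = 2.
The integral becomes ∫ u**3 du from 1 to 2, with antiderivative u**4/4.
Back in r: F(r) = exp(4*r)/4.
Then F(log(2)) - F(0) = (4) - (1/4) = 15/4.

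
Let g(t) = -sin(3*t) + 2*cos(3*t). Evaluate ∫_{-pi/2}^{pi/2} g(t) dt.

An antiderivative is F(t) = 2*sin(3*t)/3 + cos(3*t)/3.
Then F(pi/2) - F(-pi/2) = (-2/3) - (2/3) = -4/3.

-4/3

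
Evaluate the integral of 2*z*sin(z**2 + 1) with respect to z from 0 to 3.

Let u = z**2 + 1, so du = 2*z dz. When z = 0, u = 1; when z = 3, u = 10.
The integral becomes ∫ sin(u) du from 1 to 10, with antiderivative -cos(u).
Back in z: F(z) = -cos(z**2 + 1).
Then F(3) - F(0) = (-cos(10)) - (-cos(1)) = cos(1) - cos(10).

cos(1) - cos(10)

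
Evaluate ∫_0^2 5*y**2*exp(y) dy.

Integrate by parts twice (u = y^2, dv = 5*exp(y) dy).
An antiderivative is F(y) = (5*y**2 - 10*y + 10)*exp(y).
Then F(2) - F(0) = (10*exp(2)) - (10) = -10 + 10*exp(2).

-10 + 10*exp(2)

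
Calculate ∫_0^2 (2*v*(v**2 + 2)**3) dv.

Let u = v**2 + 2, so du = 2*v dv. When v = 0, u = 2; when v = 2, u = 6.
The integral becomes ∫ u**3 du from 2 to 6, with antiderivative u**4/4.
Back in v: F(v) = (v**2 + 2)**4/4.
Then F(2) - F(0) = (324) - (4) = 320.

320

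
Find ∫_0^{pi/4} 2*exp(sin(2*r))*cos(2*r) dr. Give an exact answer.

-1 + E

Let u = sin(2*r), so du = 2*cos(2*r) dr. When r = 0, u = 0; when r = pi/4, u = 1.
The integral becomes ∫ exp(u) du from 0 to 1, with antiderivative exp(u).
Back in r: F(r) = exp(sin(2*r)).
Then F(pi/4) - F(0) = (E) - (1) = -1 + E.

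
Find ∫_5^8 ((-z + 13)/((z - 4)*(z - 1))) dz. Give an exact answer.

-4*log(7) + 14*log(2)

Factor the denominator: z**2 - 5*z + 4 = (z - 1)(z - 4).
Partial fractions: (-z + 13)/((z - 4)*(z - 1)) = -4/(z - 1) + 3/(z - 4).
An antiderivative is F(z) = 3*log(z - 4) - 4*log(z - 1).
Then F(8) - F(5) = (-4*log(7) + 6*log(2)) - (-8*log(2)) = -4*log(7) + 14*log(2).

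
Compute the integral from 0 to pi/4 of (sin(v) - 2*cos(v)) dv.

1 - 3*sqrt(2)/2

An antiderivative is F(v) = -2*sin(v) - cos(v).
Then F(pi/4) - F(0) = (-3*sqrt(2)/2) - (-1) = 1 - 3*sqrt(2)/2.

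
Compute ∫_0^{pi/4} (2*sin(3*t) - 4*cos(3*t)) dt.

2/3 - sqrt(2)/3

An antiderivative is F(t) = -4*sin(3*t)/3 - 2*cos(3*t)/3.
Then F(pi/4) - F(0) = (-sqrt(2)/3) - (-2/3) = 2/3 - sqrt(2)/3.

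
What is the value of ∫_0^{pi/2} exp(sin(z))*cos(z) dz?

Let u = sin(z), so du = cos(z) dz. When z = 0, u = 0; when z = pi/2, u = 1.
The integral becomes ∫ exp(u) du from 0 to 1, with antiderivative exp(u).
Back in z: F(z) = exp(sin(z)).
Then F(pi/2) - F(0) = (E) - (1) = -1 + E.

-1 + E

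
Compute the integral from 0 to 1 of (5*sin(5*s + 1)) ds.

Let u = 5*s + 1, so du = 5 ds. When s = 0, u = 1; when s = 1, u = 6.
The integral becomes ∫ sin(u) du from 1 to 6, with antiderivative -cos(u).
Back in s: F(s) = -cos(5*s + 1).
Then F(1) - F(0) = (-cos(6)) - (-cos(1)) = -cos(6) + cos(1).

-cos(6) + cos(1)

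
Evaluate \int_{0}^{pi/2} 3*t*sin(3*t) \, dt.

-1/3

Integrate by parts once (u = t, dv = 3*sin(3*t) dt).
An antiderivative is F(t) = -t*cos(3*t) + sin(3*t)/3.
Then F(pi/2) - F(0) = (-1/3) - (0) = -1/3.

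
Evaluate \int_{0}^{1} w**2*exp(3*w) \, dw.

Integrate by parts twice (u = w^2, dv = exp(3*w) dw).
An antiderivative is F(w) = (9*w**2 - 6*w + 2)*exp(3*w)/27.
Then F(1) - F(0) = (5*exp(3)/27) - (2/27) = -2/27 + 5*exp(3)/27.

-2/27 + 5*exp(3)/27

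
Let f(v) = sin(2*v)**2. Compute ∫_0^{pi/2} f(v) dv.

Use the identity sin^2(2*v) = (1 - cos(4*v))/2.
An antiderivative is F(v) = v/2 - sin(4*v)/8.
Then F(pi/2) - F(0) = (pi/4) - (0) = pi/4.

pi/4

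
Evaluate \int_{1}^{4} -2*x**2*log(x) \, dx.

Integrate by parts once (u = ln x, dv = -2*x**2 dx).
An antiderivative is F(x) = -2*x**3*(3*log(x) - 1)/9.
Then F(4) - F(1) = (128/9 - 256*log(2)/3) - (2/9) = 14 - 256*log(2)/3.

14 - 256*log(2)/3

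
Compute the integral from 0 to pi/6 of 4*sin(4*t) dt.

3/2

An antiderivative is F(t) = -cos(4*t).
Then F(pi/6) - F(0) = (1/2) - (-1) = 3/2.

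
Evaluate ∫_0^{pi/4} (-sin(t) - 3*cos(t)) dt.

An antiderivative is F(t) = -3*sin(t) + cos(t).
Then F(pi/4) - F(0) = (-sqrt(2)) - (1) = -sqrt(2) - 1.

-sqrt(2) - 1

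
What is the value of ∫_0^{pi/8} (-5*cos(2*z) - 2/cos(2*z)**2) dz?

-5*sqrt(2)/4 - 1

An antiderivative is F(z) = -5*sin(2*z)/2 - tan(2*z).
Then F(pi/8) - F(0) = (-5*sqrt(2)/4 - 1) - (0) = -5*sqrt(2)/4 - 1.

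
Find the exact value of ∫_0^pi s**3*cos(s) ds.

12 - 3*pi**2

Integrate by parts 3 times (u = s^3, dv = cos(s) ds).
An antiderivative is F(s) = s**3*sin(s) + 3*s**2*cos(s) - 6*s*sin(s) - 6*cos(s).
Then F(pi) - F(0) = (6 - 3*pi**2) - (-6) = 12 - 3*pi**2.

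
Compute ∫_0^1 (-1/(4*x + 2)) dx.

An antiderivative is F(x) = -log(4*x + 2)/4.
Then F(1) - F(0) = (-log(6)/4) - (-log(2)/4) = -log(6)/4 + log(2)/4.

-log(6)/4 + log(2)/4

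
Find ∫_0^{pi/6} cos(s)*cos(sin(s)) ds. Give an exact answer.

sin(1/2)

Let u = sin(s), so du = cos(s) ds. When s = 0, u = 0; when s = pi/6, u = 1/2.
The integral becomes ∫ cos(u) du from 0 to 1/2, with antiderivative sin(u).
Back in s: F(s) = sin(sin(s)).
Then F(pi/6) - F(0) = (sin(1/2)) - (0) = sin(1/2).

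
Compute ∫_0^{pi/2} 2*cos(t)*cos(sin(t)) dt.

2*sin(1)

Let u = sin(t), so du = cos(t) dt. When t = 0, u = 0; when t = pi/2, u = 1.
The integral becomes 2·∫ cos(u) du from 0 to 1, with antiderivative 2*sin(u).
Back in t: F(t) = 2*sin(sin(t)).
Then F(pi/2) - F(0) = (2*sin(1)) - (0) = 2*sin(1).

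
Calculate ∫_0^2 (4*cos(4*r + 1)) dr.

Let u = 4*r + 1, so du = 4 dr. When r = 0, u = 1; when r = 2, u = 9.
The integral becomes ∫ cos(u) du from 1 to 9, with antiderivative sin(u).
Back in r: F(r) = sin(4*r + 1).
Then F(2) - F(0) = (sin(9)) - (sin(1)) = -sin(1) + sin(9).

-sin(1) + sin(9)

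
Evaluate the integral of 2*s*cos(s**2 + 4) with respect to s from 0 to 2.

-sin(4) + sin(8)

Let u = s**2 + 4, so du = 2*s ds. When s = 0, u = 4; when s = 2, u = 8.
The integral becomes ∫ cos(u) du from 4 to 8, with antiderivative sin(u).
Back in s: F(s) = sin(s**2 + 4).
Then F(2) - F(0) = (sin(8)) - (sin(4)) = -sin(4) + sin(8).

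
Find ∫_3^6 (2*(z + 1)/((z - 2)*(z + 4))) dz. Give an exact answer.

log(40/7)

Factor the denominator: z**2 + 2*z - 8 = (z + 4)(z - 2).
Partial fractions: 2*(z + 1)/((z - 2)*(z + 4)) = 1/(z + 4) + 1/(z - 2).
An antiderivative is F(z) = log(z - 2) + log(z + 4).
Then F(6) - F(3) = (log(40)) - (log(7)) = log(40/7).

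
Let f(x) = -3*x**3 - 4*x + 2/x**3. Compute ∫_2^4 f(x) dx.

-3261/16

By the power rule, an antiderivative is F(x) = -3*x**4/4 - 2*x**2 - 1/x**2.
Then F(4) - F(2) = (-3585/16) - (-81/4) = -3261/16.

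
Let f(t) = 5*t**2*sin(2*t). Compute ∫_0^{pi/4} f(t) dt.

-5/4 + 5*pi/8

Integrate by parts twice (u = t^2, dv = 5*sin(2*t) dt).
An antiderivative is F(t) = -5*t**2*cos(2*t)/2 + 5*t*sin(2*t)/2 + 5*cos(2*t)/4.
Then F(pi/4) - F(0) = (5*pi/8) - (5/4) = -5/4 + 5*pi/8.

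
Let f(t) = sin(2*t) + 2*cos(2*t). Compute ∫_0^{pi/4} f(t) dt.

3/2

An antiderivative is F(t) = sin(2*t) - cos(2*t)/2.
Then F(pi/4) - F(0) = (1) - (-1/2) = 3/2.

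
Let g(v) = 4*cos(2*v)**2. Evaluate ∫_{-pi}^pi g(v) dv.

4*pi

Use the identity cos^2(2*v) = (1 + cos(4*v))/2.
An antiderivative is F(v) = 2*v + sin(4*v)/2.
Then F(pi) - F(-pi) = (2*pi) - (-2*pi) = 4*pi.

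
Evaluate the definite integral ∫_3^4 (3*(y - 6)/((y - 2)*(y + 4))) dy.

-5*log(7) + 13*log(2)

Factor the denominator: y**2 + 2*y - 8 = (y + 4)(y - 2).
Partial fractions: 3*(y - 6)/((y - 2)*(y + 4)) = 5/(y + 4) - 2/(y - 2).
An antiderivative is F(y) = -2*log(y - 2) + 5*log(y + 4).
Then F(4) - F(3) = (13*log(2)) - (5*log(7)) = -5*log(7) + 13*log(2).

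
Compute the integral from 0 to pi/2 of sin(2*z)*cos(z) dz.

Use the identity sin(2*z)cos(z) = [sin(3*z) + sin(z)]/2.
An antiderivative is F(z) = -cos(z)/2 - cos(3*z)/6.
Then F(pi/2) - F(0) = (0) - (-2/3) = 2/3.

2/3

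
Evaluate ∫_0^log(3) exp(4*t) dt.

20

Let u = exp(t), so du = exp(t) dt. When t = 0, u = 1; when t = log(3), u = 3.
The integral becomes ∫ u**3 du from 1 to 3, with antiderivative u**4/4.
Back in t: F(t) = exp(4*t)/4.
Then F(log(3)) - F(0) = (81/4) - (1/4) = 20.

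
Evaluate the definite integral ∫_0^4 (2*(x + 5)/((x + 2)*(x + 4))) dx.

Factor the denominator: x**2 + 6*x + 8 = (x + 4)(x + 2).
Partial fractions: 2*(x + 5)/((x + 2)*(x + 4)) = -1/(x + 4) + 3/(x + 2).
An antiderivative is F(x) = 3*log(x + 2) - log(x + 4).
Then F(4) - F(0) = (log(27)) - (log(2)) = log(27/2).

log(27/2)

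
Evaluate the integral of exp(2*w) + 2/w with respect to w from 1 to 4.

An antiderivative is F(w) = exp(2*w)/2 + 2*log(w).
Then F(4) - F(1) = (log(16) + exp(8)/2) - (exp(2)/2) = -exp(2)/2 + log(16) + exp(8)/2.

-exp(2)/2 + log(16) + exp(8)/2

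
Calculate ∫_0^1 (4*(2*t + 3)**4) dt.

5764/5

Let u = 2*t + 3, so du = 2 dt. When t = 0, u = 3; when t = 1, u = 5.
The integral becomes 2·∫ u**4 du from 3 to 5, with antiderivative 2*u**5/5.
Back in t: F(t) = 2*(2*t + 3)**5/5.
Then F(1) - F(0) = (1250) - (486/5) = 5764/5.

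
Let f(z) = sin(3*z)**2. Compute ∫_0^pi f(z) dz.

pi/2

Use the identity sin^2(3*z) = (1 - cos(6*z))/2.
An antiderivative is F(z) = z/2 - sin(6*z)/12.
Then F(pi) - F(0) = (pi/2) - (0) = pi/2.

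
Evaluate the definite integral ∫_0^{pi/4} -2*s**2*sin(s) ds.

Integrate by parts twice (u = s^2, dv = -2*sin(s) ds).
An antiderivative is F(s) = 2*s**2*cos(s) - 4*s*sin(s) - 4*cos(s).
Then F(pi/4) - F(0) = (sqrt(2)*(-32 - 8*pi + pi**2)/16) - (-4) = -2*sqrt(2) - sqrt(2)*pi/2 + sqrt(2)*pi**2/16 + 4.

-2*sqrt(2) - sqrt(2)*pi/2 + sqrt(2)*pi**2/16 + 4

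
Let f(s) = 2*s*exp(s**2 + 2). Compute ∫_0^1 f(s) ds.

-exp(2) + exp(3)

Let u = s**2 + 2, so du = 2*s ds. When s = 0, u = 2; when s = 1, u = 3.
The integral becomes ∫ exp(u) du from 2 to 3, with antiderivative exp(u).
Back in s: F(s) = exp(s**2 + 2).
Then F(1) - F(0) = (exp(3)) - (exp(2)) = -exp(2) + exp(3).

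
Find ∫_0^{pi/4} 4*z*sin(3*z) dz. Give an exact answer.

sqrt(2)*(4 + 3*pi)/18

Integrate by parts once (u = z, dv = 4*sin(3*z) dz).
An antiderivative is F(z) = -4*z*cos(3*z)/3 + 4*sin(3*z)/9.
Then F(pi/4) - F(0) = (sqrt(2)*(4 + 3*pi)/18) - (0) = sqrt(2)*(4 + 3*pi)/18.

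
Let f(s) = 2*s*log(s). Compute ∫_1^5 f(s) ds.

-12 + 25*log(5)

Integrate by parts once (u = ln s, dv = 2*s ds).
An antiderivative is F(s) = s**2*(2*log(s) - 1)/2.
Then F(5) - F(1) = (-25/2 + 25*log(5)) - (-1/2) = -12 + 25*log(5).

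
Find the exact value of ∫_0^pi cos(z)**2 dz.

pi/2

Use the identity cos^2(z) = (1 + cos(2*z))/2.
An antiderivative is F(z) = z/2 + sin(2*z)/4.
Then F(pi) - F(0) = (pi/2) - (0) = pi/2.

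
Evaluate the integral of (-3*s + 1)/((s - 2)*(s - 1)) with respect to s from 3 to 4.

Factor the denominator: s**2 - 3*s + 2 = (s - 1)(s - 2).
Partial fractions: (-3*s + 1)/((s - 2)*(s - 1)) = 2/(s - 1) - 5/(s - 2).
An antiderivative is F(s) = -5*log(s - 2) + 2*log(s - 1).
Then F(4) - F(3) = (log(9/32)) - (log(4)) = -7*log(2) + 2*log(3).

-7*log(2) + 2*log(3)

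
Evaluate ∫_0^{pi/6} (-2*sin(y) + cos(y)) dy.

An antiderivative is F(y) = sin(y) + 2*cos(y).
Then F(pi/6) - F(0) = (1/2 + sqrt(3)) - (2) = -3/2 + sqrt(3).

-3/2 + sqrt(3)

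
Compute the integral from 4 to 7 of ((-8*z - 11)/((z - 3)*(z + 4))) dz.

Factor the denominator: z**2 + z - 12 = (z + 4)(z - 3).
Partial fractions: (-8*z - 11)/((z - 3)*(z + 4)) = -3/(z + 4) - 5/(z - 3).
An antiderivative is F(z) = -5*log(z - 3) - 3*log(z + 4).
Then F(7) - F(4) = (-3*log(11) - 10*log(2)) - (-9*log(2)) = -3*log(11) - log(2).

-3*log(11) - log(2)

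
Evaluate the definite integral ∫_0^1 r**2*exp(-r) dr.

Integrate by parts twice (u = r^2, dv = exp(-r) dr).
An antiderivative is F(r) = (-r**2 - 2*r - 2)*exp(-r).
Then F(1) - F(0) = (-5*exp(-1)) - (-2) = 2 - 5*exp(-1).

2 - 5*exp(-1)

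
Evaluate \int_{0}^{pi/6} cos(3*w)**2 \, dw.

Use the identity cos^2(3*w) = (1 + cos(6*w))/2.
An antiderivative is F(w) = w/2 + sin(6*w)/12.
Then F(pi/6) - F(0) = (pi/12) - (0) = pi/12.

pi/12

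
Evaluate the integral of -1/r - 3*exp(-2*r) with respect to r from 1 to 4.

An antiderivative is F(r) = -log(r) + 3*exp(-2*r)/2.
Then F(4) - F(1) = (-2*log(2) + 3*exp(-8)/2) - (3*exp(-2)/2) = -2*log(2) - 3*exp(-2)/2 + 3*exp(-8)/2.

-2*log(2) - 3*exp(-2)/2 + 3*exp(-8)/2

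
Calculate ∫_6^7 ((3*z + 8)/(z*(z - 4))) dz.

-2*log(7) - 3*log(2) + 7*log(3)

Factor the denominator: z**2 - 4*z = z(z - 4).
Partial fractions: (3*z + 8)/(z*(z - 4)) = -2/z + 5/(z - 4).
An antiderivative is F(z) = -2*log(z) + 5*log(z - 4).
Then F(7) - F(6) = (-2*log(7) + 5*log(3)) - (log(8/9)) = -2*log(7) - 3*log(2) + 7*log(3).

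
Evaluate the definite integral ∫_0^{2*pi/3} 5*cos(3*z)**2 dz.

Use the identity cos^2(3*z) = (1 + cos(6*z))/2.
An antiderivative is F(z) = 5*z/2 + 5*sin(6*z)/12.
Then F(2*pi/3) - F(0) = (5*pi/3) - (0) = 5*pi/3.

5*pi/3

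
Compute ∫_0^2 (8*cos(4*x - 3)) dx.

2*sin(5) + 2*sin(3)

Let u = 4*x - 3, so du = 4 dx. When x = 0, u = -3; when x = 2, u = 5.
The integral becomes 2·∫ cos(u) du from -3 to 5, with antiderivative 2*sin(u).
Back in x: F(x) = 2*sin(4*x - 3).
Then F(2) - F(0) = (2*sin(5)) - (-2*sin(3)) = 2*sin(5) + 2*sin(3).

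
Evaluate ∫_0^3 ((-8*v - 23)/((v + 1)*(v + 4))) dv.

Factor the denominator: v**2 + 5*v + 4 = (v + 4)(v + 1).
Partial fractions: (-8*v - 23)/((v + 1)*(v + 4)) = -3/(v + 4) - 5/(v + 1).
An antiderivative is F(v) = -5*log(v + 1) - 3*log(v + 4).
Then F(3) - F(0) = (-10*log(2) - 3*log(7)) - (-log(64)) = -3*log(7) - 4*log(2).

-3*log(7) - 4*log(2)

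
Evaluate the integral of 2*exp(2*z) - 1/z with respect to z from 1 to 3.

An antiderivative is F(z) = exp(2*z) - log(z).
Then F(3) - F(1) = (-log(3) + exp(6)) - (exp(2)) = -exp(2) - log(3) + exp(6).

-exp(2) - log(3) + exp(6)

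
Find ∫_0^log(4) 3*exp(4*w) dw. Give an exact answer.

765/4

Let u = exp(w), so du = exp(w) dw. When w = 0, u = 1; when w = log(4), u = 4.
The integral becomes 3·∫ u**3 du from 1 to 4, with antiderivative 3*u**4/4.
Back in w: F(w) = 3*exp(4*w)/4.
Then F(log(4)) - F(0) = (192) - (3/4) = 765/4.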